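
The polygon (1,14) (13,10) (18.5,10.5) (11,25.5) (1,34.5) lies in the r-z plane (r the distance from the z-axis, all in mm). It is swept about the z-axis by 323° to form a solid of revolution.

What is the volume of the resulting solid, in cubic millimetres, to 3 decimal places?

Volume = 10129.140 mm³

Profile (r,z), 5 vertices: (1,14) (13,10) (18.5,10.5) (11,25.5) (1,34.5)
edge 0: (1,14)→(13,10)  cross = 1·10 − 13·14 = -172.0000; (r_i+r_j)·cross = 14·-172.0000 = -2408.0000
edge 1: (13,10)→(18.5,10.5)  cross = 13·10.5 − 18.5·10 = -48.5000; (r_i+r_j)·cross = 31.5·-48.5000 = -1527.7500
edge 2: (18.5,10.5)→(11,25.5)  cross = 18.5·25.5 − 11·10.5 = 356.2500; (r_i+r_j)·cross = 29.5·356.2500 = 10509.3750
edge 3: (11,25.5)→(1,34.5)  cross = 11·34.5 − 1·25.5 = 354.0000; (r_i+r_j)·cross = 12·354.0000 = 4248.0000
edge 4: (1,34.5)→(1,14)  cross = 1·14 − 1·34.5 = -20.5000; (r_i+r_j)·cross = 2·-20.5000 = -41.0000
Σcross = 469.2500 → A = |Σcross|/2 = 234.6250 mm²
Σ(r_i+r_j)·cross = 10780.6250 → first moment M = |Σ|/6 = 1796.7708
R_c = M/A = 1796.7708/234.6250 = 7.6581 mm
θ = 323° = 5.637413 rad
V = θ·R_c·A = 5.637413·7.6581·234.6250 = 10129.140 mm³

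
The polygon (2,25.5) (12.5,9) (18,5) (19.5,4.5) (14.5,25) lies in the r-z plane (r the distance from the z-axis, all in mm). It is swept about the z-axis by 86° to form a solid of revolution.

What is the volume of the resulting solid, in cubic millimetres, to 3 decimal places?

Profile (r,z), 5 vertices: (2,25.5) (12.5,9) (18,5) (19.5,4.5) (14.5,25)
edge 0: (2,25.5)→(12.5,9)  cross = 2·9 − 12.5·25.5 = -300.7500; (r_i+r_j)·cross = 14.5·-300.7500 = -4360.8750
edge 1: (12.5,9)→(18,5)  cross = 12.5·5 − 18·9 = -99.5000; (r_i+r_j)·cross = 30.5·-99.5000 = -3034.7500
edge 2: (18,5)→(19.5,4.5)  cross = 18·4.5 − 19.5·5 = -16.5000; (r_i+r_j)·cross = 37.5·-16.5000 = -618.7500
edge 3: (19.5,4.5)→(14.5,25)  cross = 19.5·25 − 14.5·4.5 = 422.2500; (r_i+r_j)·cross = 34·422.2500 = 14356.5000
edge 4: (14.5,25)→(2,25.5)  cross = 14.5·25.5 − 2·25 = 319.7500; (r_i+r_j)·cross = 16.5·319.7500 = 5275.8750
Σcross = 325.2500 → A = |Σcross|/2 = 162.6250 mm²
Σ(r_i+r_j)·cross = 11618.0000 → first moment M = |Σ|/6 = 1936.3333
R_c = M/A = 1936.3333/162.6250 = 11.9067 mm
θ = 86° = 1.500983 rad
V = θ·R_c·A = 1.500983·11.9067·162.6250 = 2906.404 mm³

Volume = 2906.404 mm³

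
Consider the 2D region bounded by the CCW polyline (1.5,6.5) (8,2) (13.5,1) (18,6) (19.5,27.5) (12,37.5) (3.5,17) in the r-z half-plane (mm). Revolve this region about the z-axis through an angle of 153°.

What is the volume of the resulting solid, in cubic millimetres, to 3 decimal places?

Volume = 12923.956 mm³

Profile (r,z), 7 vertices: (1.5,6.5) (8,2) (13.5,1) (18,6) (19.5,27.5) (12,37.5) (3.5,17)
edge 0: (1.5,6.5)→(8,2)  cross = 1.5·2 − 8·6.5 = -49.0000; (r_i+r_j)·cross = 9.5·-49.0000 = -465.5000
edge 1: (8,2)→(13.5,1)  cross = 8·1 − 13.5·2 = -19.0000; (r_i+r_j)·cross = 21.5·-19.0000 = -408.5000
edge 2: (13.5,1)→(18,6)  cross = 13.5·6 − 18·1 = 63.0000; (r_i+r_j)·cross = 31.5·63.0000 = 1984.5000
edge 3: (18,6)→(19.5,27.5)  cross = 18·27.5 − 19.5·6 = 378.0000; (r_i+r_j)·cross = 37.5·378.0000 = 14175.0000
edge 4: (19.5,27.5)→(12,37.5)  cross = 19.5·37.5 − 12·27.5 = 401.2500; (r_i+r_j)·cross = 31.5·401.2500 = 12639.3750
edge 5: (12,37.5)→(3.5,17)  cross = 12·17 − 3.5·37.5 = 72.7500; (r_i+r_j)·cross = 15.5·72.7500 = 1127.6250
edge 6: (3.5,17)→(1.5,6.5)  cross = 3.5·6.5 − 1.5·17 = -2.7500; (r_i+r_j)·cross = 5·-2.7500 = -13.7500
Σcross = 844.2500 → A = |Σcross|/2 = 422.1250 mm²
Σ(r_i+r_j)·cross = 29038.7500 → first moment M = |Σ|/6 = 4839.7917
R_c = M/A = 4839.7917/422.1250 = 11.4653 mm
θ = 153° = 2.670354 rad
V = θ·R_c·A = 2.670354·11.4653·422.1250 = 12923.956 mm³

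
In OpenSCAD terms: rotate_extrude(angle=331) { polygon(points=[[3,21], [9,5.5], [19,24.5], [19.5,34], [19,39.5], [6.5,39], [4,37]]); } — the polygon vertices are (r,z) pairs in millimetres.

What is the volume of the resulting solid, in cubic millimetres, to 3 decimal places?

Volume = 24538.819 mm³

Profile (r,z), 7 vertices: (3,21) (9,5.5) (19,24.5) (19.5,34) (19,39.5) (6.5,39) (4,37)
edge 0: (3,21)→(9,5.5)  cross = 3·5.5 − 9·21 = -172.5000; (r_i+r_j)·cross = 12·-172.5000 = -2070.0000
edge 1: (9,5.5)→(19,24.5)  cross = 9·24.5 − 19·5.5 = 116.0000; (r_i+r_j)·cross = 28·116.0000 = 3248.0000
edge 2: (19,24.5)→(19.5,34)  cross = 19·34 − 19.5·24.5 = 168.2500; (r_i+r_j)·cross = 38.5·168.2500 = 6477.6250
edge 3: (19.5,34)→(19,39.5)  cross = 19.5·39.5 − 19·34 = 124.2500; (r_i+r_j)·cross = 38.5·124.2500 = 4783.6250
edge 4: (19,39.5)→(6.5,39)  cross = 19·39 − 6.5·39.5 = 484.2500; (r_i+r_j)·cross = 25.5·484.2500 = 12348.3750
edge 5: (6.5,39)→(4,37)  cross = 6.5·37 − 4·39 = 84.5000; (r_i+r_j)·cross = 10.5·84.5000 = 887.2500
edge 6: (4,37)→(3,21)  cross = 4·21 − 3·37 = -27.0000; (r_i+r_j)·cross = 7·-27.0000 = -189.0000
Σcross = 777.7500 → A = |Σcross|/2 = 388.8750 mm²
Σ(r_i+r_j)·cross = 25485.8750 → first moment M = |Σ|/6 = 4247.6458
R_c = M/A = 4247.6458/388.8750 = 10.9229 mm
θ = 331° = 5.777040 rad
V = θ·R_c·A = 5.777040·10.9229·388.8750 = 24538.819 mm³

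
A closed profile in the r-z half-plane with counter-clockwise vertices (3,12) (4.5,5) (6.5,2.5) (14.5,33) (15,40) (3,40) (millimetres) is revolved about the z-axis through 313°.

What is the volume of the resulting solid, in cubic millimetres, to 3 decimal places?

Profile (r,z), 6 vertices: (3,12) (4.5,5) (6.5,2.5) (14.5,33) (15,40) (3,40)
edge 0: (3,12)→(4.5,5)  cross = 3·5 − 4.5·12 = -39.0000; (r_i+r_j)·cross = 7.5·-39.0000 = -292.5000
edge 1: (4.5,5)→(6.5,2.5)  cross = 4.5·2.5 − 6.5·5 = -21.2500; (r_i+r_j)·cross = 11·-21.2500 = -233.7500
edge 2: (6.5,2.5)→(14.5,33)  cross = 6.5·33 − 14.5·2.5 = 178.2500; (r_i+r_j)·cross = 21·178.2500 = 3743.2500
edge 3: (14.5,33)→(15,40)  cross = 14.5·40 − 15·33 = 85.0000; (r_i+r_j)·cross = 29.5·85.0000 = 2507.5000
edge 4: (15,40)→(3,40)  cross = 15·40 − 3·40 = 480.0000; (r_i+r_j)·cross = 18·480.0000 = 8640.0000
edge 5: (3,40)→(3,12)  cross = 3·12 − 3·40 = -84.0000; (r_i+r_j)·cross = 6·-84.0000 = -504.0000
Σcross = 599.0000 → A = |Σcross|/2 = 299.5000 mm²
Σ(r_i+r_j)·cross = 13860.5000 → first moment M = |Σ|/6 = 2310.0833
R_c = M/A = 2310.0833/299.5000 = 7.7131 mm
θ = 313° = 5.462881 rad
V = θ·R_c·A = 5.462881·7.7131·299.5000 = 12619.709 mm³

Volume = 12619.709 mm³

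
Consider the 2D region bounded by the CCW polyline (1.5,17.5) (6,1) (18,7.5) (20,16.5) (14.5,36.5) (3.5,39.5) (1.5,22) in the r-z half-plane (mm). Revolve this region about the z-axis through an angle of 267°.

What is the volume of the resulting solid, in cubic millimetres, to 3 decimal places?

Profile (r,z), 7 vertices: (1.5,17.5) (6,1) (18,7.5) (20,16.5) (14.5,36.5) (3.5,39.5) (1.5,22)
edge 0: (1.5,17.5)→(6,1)  cross = 1.5·1 − 6·17.5 = -103.5000; (r_i+r_j)·cross = 7.5·-103.5000 = -776.2500
edge 1: (6,1)→(18,7.5)  cross = 6·7.5 − 18·1 = 27.0000; (r_i+r_j)·cross = 24·27.0000 = 648.0000
edge 2: (18,7.5)→(20,16.5)  cross = 18·16.5 − 20·7.5 = 147.0000; (r_i+r_j)·cross = 38·147.0000 = 5586.0000
edge 3: (20,16.5)→(14.5,36.5)  cross = 20·36.5 − 14.5·16.5 = 490.7500; (r_i+r_j)·cross = 34.5·490.7500 = 16930.8750
edge 4: (14.5,36.5)→(3.5,39.5)  cross = 14.5·39.5 − 3.5·36.5 = 445.0000; (r_i+r_j)·cross = 18·445.0000 = 8010.0000
edge 5: (3.5,39.5)→(1.5,22)  cross = 3.5·22 − 1.5·39.5 = 17.7500; (r_i+r_j)·cross = 5·17.7500 = 88.7500
edge 6: (1.5,22)→(1.5,17.5)  cross = 1.5·17.5 − 1.5·22 = -6.7500; (r_i+r_j)·cross = 3·-6.7500 = -20.2500
Σcross = 1017.2500 → A = |Σcross|/2 = 508.6250 mm²
Σ(r_i+r_j)·cross = 30467.1250 → first moment M = |Σ|/6 = 5077.8542
R_c = M/A = 5077.8542/508.6250 = 9.9835 mm
θ = 267° = 4.660029 rad
V = θ·R_c·A = 4.660029·9.9835·508.6250 = 23662.948 mm³

Volume = 23662.948 mm³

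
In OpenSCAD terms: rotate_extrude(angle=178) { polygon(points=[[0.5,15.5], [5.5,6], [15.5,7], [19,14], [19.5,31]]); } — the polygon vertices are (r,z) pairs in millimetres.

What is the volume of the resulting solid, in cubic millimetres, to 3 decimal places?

Volume = 9921.202 mm³

Profile (r,z), 5 vertices: (0.5,15.5) (5.5,6) (15.5,7) (19,14) (19.5,31)
edge 0: (0.5,15.5)→(5.5,6)  cross = 0.5·6 − 5.5·15.5 = -82.2500; (r_i+r_j)·cross = 6·-82.2500 = -493.5000
edge 1: (5.5,6)→(15.5,7)  cross = 5.5·7 − 15.5·6 = -54.5000; (r_i+r_j)·cross = 21·-54.5000 = -1144.5000
edge 2: (15.5,7)→(19,14)  cross = 15.5·14 − 19·7 = 84.0000; (r_i+r_j)·cross = 34.5·84.0000 = 2898.0000
edge 3: (19,14)→(19.5,31)  cross = 19·31 − 19.5·14 = 316.0000; (r_i+r_j)·cross = 38.5·316.0000 = 12166.0000
edge 4: (19.5,31)→(0.5,15.5)  cross = 19.5·15.5 − 0.5·31 = 286.7500; (r_i+r_j)·cross = 20·286.7500 = 5735.0000
Σcross = 550.0000 → A = |Σcross|/2 = 275.0000 mm²
Σ(r_i+r_j)·cross = 19161.0000 → first moment M = |Σ|/6 = 3193.5000
R_c = M/A = 3193.5000/275.0000 = 11.6127 mm
θ = 178° = 3.106686 rad
V = θ·R_c·A = 3.106686·11.6127·275.0000 = 9921.202 mm³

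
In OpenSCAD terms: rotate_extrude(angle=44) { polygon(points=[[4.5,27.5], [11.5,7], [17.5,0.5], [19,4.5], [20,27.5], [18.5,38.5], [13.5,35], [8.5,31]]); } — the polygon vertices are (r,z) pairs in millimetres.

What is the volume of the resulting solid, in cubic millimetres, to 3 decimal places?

Profile (r,z), 8 vertices: (4.5,27.5) (11.5,7) (17.5,0.5) (19,4.5) (20,27.5) (18.5,38.5) (13.5,35) (8.5,31)
edge 0: (4.5,27.5)→(11.5,7)  cross = 4.5·7 − 11.5·27.5 = -284.7500; (r_i+r_j)·cross = 16·-284.7500 = -4556.0000
edge 1: (11.5,7)→(17.5,0.5)  cross = 11.5·0.5 − 17.5·7 = -116.7500; (r_i+r_j)·cross = 29·-116.7500 = -3385.7500
edge 2: (17.5,0.5)→(19,4.5)  cross = 17.5·4.5 − 19·0.5 = 69.2500; (r_i+r_j)·cross = 36.5·69.2500 = 2527.6250
edge 3: (19,4.5)→(20,27.5)  cross = 19·27.5 − 20·4.5 = 432.5000; (r_i+r_j)·cross = 39·432.5000 = 16867.5000
edge 4: (20,27.5)→(18.5,38.5)  cross = 20·38.5 − 18.5·27.5 = 261.2500; (r_i+r_j)·cross = 38.5·261.2500 = 10058.1250
edge 5: (18.5,38.5)→(13.5,35)  cross = 18.5·35 − 13.5·38.5 = 127.7500; (r_i+r_j)·cross = 32·127.7500 = 4088.0000
edge 6: (13.5,35)→(8.5,31)  cross = 13.5·31 − 8.5·35 = 121.0000; (r_i+r_j)·cross = 22·121.0000 = 2662.0000
edge 7: (8.5,31)→(4.5,27.5)  cross = 8.5·27.5 − 4.5·31 = 94.2500; (r_i+r_j)·cross = 13·94.2500 = 1225.2500
Σcross = 704.5000 → A = |Σcross|/2 = 352.2500 mm²
Σ(r_i+r_j)·cross = 29486.7500 → first moment M = |Σ|/6 = 4914.4583
R_c = M/A = 4914.4583/352.2500 = 13.9516 mm
θ = 44° = 0.767945 rad
V = θ·R_c·A = 0.767945·13.9516·352.2500 = 3774.033 mm³

Volume = 3774.033 mm³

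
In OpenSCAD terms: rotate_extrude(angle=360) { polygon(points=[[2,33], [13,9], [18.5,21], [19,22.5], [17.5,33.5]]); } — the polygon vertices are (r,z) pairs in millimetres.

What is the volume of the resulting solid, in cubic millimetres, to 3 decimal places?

Volume = 17437.672 mm³

Profile (r,z), 5 vertices: (2,33) (13,9) (18.5,21) (19,22.5) (17.5,33.5)
edge 0: (2,33)→(13,9)  cross = 2·9 − 13·33 = -411.0000; (r_i+r_j)·cross = 15·-411.0000 = -6165.0000
edge 1: (13,9)→(18.5,21)  cross = 13·21 − 18.5·9 = 106.5000; (r_i+r_j)·cross = 31.5·106.5000 = 3354.7500
edge 2: (18.5,21)→(19,22.5)  cross = 18.5·22.5 − 19·21 = 17.2500; (r_i+r_j)·cross = 37.5·17.2500 = 646.8750
edge 3: (19,22.5)→(17.5,33.5)  cross = 19·33.5 − 17.5·22.5 = 242.7500; (r_i+r_j)·cross = 36.5·242.7500 = 8860.3750
edge 4: (17.5,33.5)→(2,33)  cross = 17.5·33 − 2·33.5 = 510.5000; (r_i+r_j)·cross = 19.5·510.5000 = 9954.7500
Σcross = 466.0000 → A = |Σcross|/2 = 233.0000 mm²
Σ(r_i+r_j)·cross = 16651.7500 → first moment M = |Σ|/6 = 2775.2917
R_c = M/A = 2775.2917/233.0000 = 11.9111 mm
θ = 360° = 6.283185 rad
V = θ·R_c·A = 6.283185·11.9111·233.0000 = 17437.672 mm³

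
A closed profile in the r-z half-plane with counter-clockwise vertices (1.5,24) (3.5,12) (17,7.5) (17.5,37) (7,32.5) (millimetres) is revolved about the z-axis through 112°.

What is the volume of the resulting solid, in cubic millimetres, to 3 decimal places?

Volume = 7102.652 mm³

Profile (r,z), 5 vertices: (1.5,24) (3.5,12) (17,7.5) (17.5,37) (7,32.5)
edge 0: (1.5,24)→(3.5,12)  cross = 1.5·12 − 3.5·24 = -66.0000; (r_i+r_j)·cross = 5·-66.0000 = -330.0000
edge 1: (3.5,12)→(17,7.5)  cross = 3.5·7.5 − 17·12 = -177.7500; (r_i+r_j)·cross = 20.5·-177.7500 = -3643.8750
edge 2: (17,7.5)→(17.5,37)  cross = 17·37 − 17.5·7.5 = 497.7500; (r_i+r_j)·cross = 34.5·497.7500 = 17172.3750
edge 3: (17.5,37)→(7,32.5)  cross = 17.5·32.5 − 7·37 = 309.7500; (r_i+r_j)·cross = 24.5·309.7500 = 7588.8750
edge 4: (7,32.5)→(1.5,24)  cross = 7·24 − 1.5·32.5 = 119.2500; (r_i+r_j)·cross = 8.5·119.2500 = 1013.6250
Σcross = 683.0000 → A = |Σcross|/2 = 341.5000 mm²
Σ(r_i+r_j)·cross = 21801.0000 → first moment M = |Σ|/6 = 3633.5000
R_c = M/A = 3633.5000/341.5000 = 10.6398 mm
θ = 112° = 1.954769 rad
V = θ·R_c·A = 1.954769·10.6398·341.5000 = 7102.652 mm³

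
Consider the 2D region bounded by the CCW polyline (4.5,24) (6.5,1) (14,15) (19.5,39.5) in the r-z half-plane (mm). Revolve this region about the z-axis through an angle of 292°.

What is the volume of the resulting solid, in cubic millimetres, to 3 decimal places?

Volume = 13367.756 mm³

Profile (r,z), 4 vertices: (4.5,24) (6.5,1) (14,15) (19.5,39.5)
edge 0: (4.5,24)→(6.5,1)  cross = 4.5·1 − 6.5·24 = -151.5000; (r_i+r_j)·cross = 11·-151.5000 = -1666.5000
edge 1: (6.5,1)→(14,15)  cross = 6.5·15 − 14·1 = 83.5000; (r_i+r_j)·cross = 20.5·83.5000 = 1711.7500
edge 2: (14,15)→(19.5,39.5)  cross = 14·39.5 − 19.5·15 = 260.5000; (r_i+r_j)·cross = 33.5·260.5000 = 8726.7500
edge 3: (19.5,39.5)→(4.5,24)  cross = 19.5·24 − 4.5·39.5 = 290.2500; (r_i+r_j)·cross = 24·290.2500 = 6966.0000
Σcross = 482.7500 → A = |Σcross|/2 = 241.3750 mm²
Σ(r_i+r_j)·cross = 15738.0000 → first moment M = |Σ|/6 = 2623.0000
R_c = M/A = 2623.0000/241.3750 = 10.8669 mm
θ = 292° = 5.096361 rad
V = θ·R_c·A = 5.096361·10.8669·241.3750 = 13367.756 mm³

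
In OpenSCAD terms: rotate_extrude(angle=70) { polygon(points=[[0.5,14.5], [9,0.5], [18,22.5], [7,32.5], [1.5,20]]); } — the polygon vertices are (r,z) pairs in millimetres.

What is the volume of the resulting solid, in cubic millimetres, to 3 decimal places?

Profile (r,z), 5 vertices: (0.5,14.5) (9,0.5) (18,22.5) (7,32.5) (1.5,20)
edge 0: (0.5,14.5)→(9,0.5)  cross = 0.5·0.5 − 9·14.5 = -130.2500; (r_i+r_j)·cross = 9.5·-130.2500 = -1237.3750
edge 1: (9,0.5)→(18,22.5)  cross = 9·22.5 − 18·0.5 = 193.5000; (r_i+r_j)·cross = 27·193.5000 = 5224.5000
edge 2: (18,22.5)→(7,32.5)  cross = 18·32.5 − 7·22.5 = 427.5000; (r_i+r_j)·cross = 25·427.5000 = 10687.5000
edge 3: (7,32.5)→(1.5,20)  cross = 7·20 − 1.5·32.5 = 91.2500; (r_i+r_j)·cross = 8.5·91.2500 = 775.6250
edge 4: (1.5,20)→(0.5,14.5)  cross = 1.5·14.5 − 0.5·20 = 11.7500; (r_i+r_j)·cross = 2·11.7500 = 23.5000
Σcross = 593.7500 → A = |Σcross|/2 = 296.8750 mm²
Σ(r_i+r_j)·cross = 15473.7500 → first moment M = |Σ|/6 = 2578.9583
R_c = M/A = 2578.9583/296.8750 = 8.6870 mm
θ = 70° = 1.221730 rad
V = θ·R_c·A = 1.221730·8.6870·296.8750 = 3150.792 mm³

Volume = 3150.792 mm³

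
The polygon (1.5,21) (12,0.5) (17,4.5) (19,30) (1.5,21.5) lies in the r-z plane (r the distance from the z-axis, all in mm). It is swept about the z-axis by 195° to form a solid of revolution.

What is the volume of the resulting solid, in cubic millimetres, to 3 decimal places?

Volume = 11718.517 mm³

Profile (r,z), 5 vertices: (1.5,21) (12,0.5) (17,4.5) (19,30) (1.5,21.5)
edge 0: (1.5,21)→(12,0.5)  cross = 1.5·0.5 − 12·21 = -251.2500; (r_i+r_j)·cross = 13.5·-251.2500 = -3391.8750
edge 1: (12,0.5)→(17,4.5)  cross = 12·4.5 − 17·0.5 = 45.5000; (r_i+r_j)·cross = 29·45.5000 = 1319.5000
edge 2: (17,4.5)→(19,30)  cross = 17·30 − 19·4.5 = 424.5000; (r_i+r_j)·cross = 36·424.5000 = 15282.0000
edge 3: (19,30)→(1.5,21.5)  cross = 19·21.5 − 1.5·30 = 363.5000; (r_i+r_j)·cross = 20.5·363.5000 = 7451.7500
edge 4: (1.5,21.5)→(1.5,21)  cross = 1.5·21 − 1.5·21.5 = -0.7500; (r_i+r_j)·cross = 3·-0.7500 = -2.2500
Σcross = 581.5000 → A = |Σcross|/2 = 290.7500 mm²
Σ(r_i+r_j)·cross = 20659.1250 → first moment M = |Σ|/6 = 3443.1875
R_c = M/A = 3443.1875/290.7500 = 11.8424 mm
θ = 195° = 3.403392 rad
V = θ·R_c·A = 3.403392·11.8424·290.7500 = 11718.517 mm³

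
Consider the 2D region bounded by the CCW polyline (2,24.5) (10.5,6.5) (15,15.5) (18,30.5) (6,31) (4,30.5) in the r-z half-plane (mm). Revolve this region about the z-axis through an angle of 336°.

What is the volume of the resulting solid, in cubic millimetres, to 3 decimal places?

Profile (r,z), 6 vertices: (2,24.5) (10.5,6.5) (15,15.5) (18,30.5) (6,31) (4,30.5)
edge 0: (2,24.5)→(10.5,6.5)  cross = 2·6.5 − 10.5·24.5 = -244.2500; (r_i+r_j)·cross = 12.5·-244.2500 = -3053.1250
edge 1: (10.5,6.5)→(15,15.5)  cross = 10.5·15.5 − 15·6.5 = 65.2500; (r_i+r_j)·cross = 25.5·65.2500 = 1663.8750
edge 2: (15,15.5)→(18,30.5)  cross = 15·30.5 − 18·15.5 = 178.5000; (r_i+r_j)·cross = 33·178.5000 = 5890.5000
edge 3: (18,30.5)→(6,31)  cross = 18·31 − 6·30.5 = 375.0000; (r_i+r_j)·cross = 24·375.0000 = 9000.0000
edge 4: (6,31)→(4,30.5)  cross = 6·30.5 − 4·31 = 59.0000; (r_i+r_j)·cross = 10·59.0000 = 590.0000
edge 5: (4,30.5)→(2,24.5)  cross = 4·24.5 − 2·30.5 = 37.0000; (r_i+r_j)·cross = 6·37.0000 = 222.0000
Σcross = 470.5000 → A = |Σcross|/2 = 235.2500 mm²
Σ(r_i+r_j)·cross = 14313.2500 → first moment M = |Σ|/6 = 2385.5417
R_c = M/A = 2385.5417/235.2500 = 10.1405 mm
θ = 336° = 5.864306 rad
V = θ·R_c·A = 5.864306·10.1405·235.2500 = 13989.547 mm³

Volume = 13989.547 mm³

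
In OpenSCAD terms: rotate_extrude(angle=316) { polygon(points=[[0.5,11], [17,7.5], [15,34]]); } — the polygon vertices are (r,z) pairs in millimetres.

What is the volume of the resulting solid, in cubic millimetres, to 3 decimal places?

Volume = 12853.383 mm³

Profile (r,z), 3 vertices: (0.5,11) (17,7.5) (15,34)
edge 0: (0.5,11)→(17,7.5)  cross = 0.5·7.5 − 17·11 = -183.2500; (r_i+r_j)·cross = 17.5·-183.2500 = -3206.8750
edge 1: (17,7.5)→(15,34)  cross = 17·34 − 15·7.5 = 465.5000; (r_i+r_j)·cross = 32·465.5000 = 14896.0000
edge 2: (15,34)→(0.5,11)  cross = 15·11 − 0.5·34 = 148.0000; (r_i+r_j)·cross = 15.5·148.0000 = 2294.0000
Σcross = 430.2500 → A = |Σcross|/2 = 215.1250 mm²
Σ(r_i+r_j)·cross = 13983.1250 → first moment M = |Σ|/6 = 2330.5208
R_c = M/A = 2330.5208/215.1250 = 10.8333 mm
θ = 316° = 5.515240 rad
V = θ·R_c·A = 5.515240·10.8333·215.1250 = 12853.383 mm³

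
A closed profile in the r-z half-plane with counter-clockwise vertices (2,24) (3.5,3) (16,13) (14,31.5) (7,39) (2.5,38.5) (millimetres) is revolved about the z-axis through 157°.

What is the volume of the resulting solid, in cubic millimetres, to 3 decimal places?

Volume = 8026.520 mm³

Profile (r,z), 6 vertices: (2,24) (3.5,3) (16,13) (14,31.5) (7,39) (2.5,38.5)
edge 0: (2,24)→(3.5,3)  cross = 2·3 − 3.5·24 = -78.0000; (r_i+r_j)·cross = 5.5·-78.0000 = -429.0000
edge 1: (3.5,3)→(16,13)  cross = 3.5·13 − 16·3 = -2.5000; (r_i+r_j)·cross = 19.5·-2.5000 = -48.7500
edge 2: (16,13)→(14,31.5)  cross = 16·31.5 − 14·13 = 322.0000; (r_i+r_j)·cross = 30·322.0000 = 9660.0000
edge 3: (14,31.5)→(7,39)  cross = 14·39 − 7·31.5 = 325.5000; (r_i+r_j)·cross = 21·325.5000 = 6835.5000
edge 4: (7,39)→(2.5,38.5)  cross = 7·38.5 − 2.5·39 = 172.0000; (r_i+r_j)·cross = 9.5·172.0000 = 1634.0000
edge 5: (2.5,38.5)→(2,24)  cross = 2.5·24 − 2·38.5 = -17.0000; (r_i+r_j)·cross = 4.5·-17.0000 = -76.5000
Σcross = 722.0000 → A = |Σcross|/2 = 361.0000 mm²
Σ(r_i+r_j)·cross = 17575.2500 → first moment M = |Σ|/6 = 2929.2083
R_c = M/A = 2929.2083/361.0000 = 8.1142 mm
θ = 157° = 2.740167 rad
V = θ·R_c·A = 2.740167·8.1142·361.0000 = 8026.520 mm³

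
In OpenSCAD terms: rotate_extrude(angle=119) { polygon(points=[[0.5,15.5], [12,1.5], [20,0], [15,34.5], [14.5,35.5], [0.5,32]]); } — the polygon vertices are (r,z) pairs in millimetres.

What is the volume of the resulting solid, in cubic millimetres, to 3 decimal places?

Profile (r,z), 6 vertices: (0.5,15.5) (12,1.5) (20,0) (15,34.5) (14.5,35.5) (0.5,32)
edge 0: (0.5,15.5)→(12,1.5)  cross = 0.5·1.5 − 12·15.5 = -185.2500; (r_i+r_j)·cross = 12.5·-185.2500 = -2315.6250
edge 1: (12,1.5)→(20,0)  cross = 12·0 − 20·1.5 = -30.0000; (r_i+r_j)·cross = 32·-30.0000 = -960.0000
edge 2: (20,0)→(15,34.5)  cross = 20·34.5 − 15·0 = 690.0000; (r_i+r_j)·cross = 35·690.0000 = 24150.0000
edge 3: (15,34.5)→(14.5,35.5)  cross = 15·35.5 − 14.5·34.5 = 32.2500; (r_i+r_j)·cross = 29.5·32.2500 = 951.3750
edge 4: (14.5,35.5)→(0.5,32)  cross = 14.5·32 − 0.5·35.5 = 446.2500; (r_i+r_j)·cross = 15·446.2500 = 6693.7500
edge 5: (0.5,32)→(0.5,15.5)  cross = 0.5·15.5 − 0.5·32 = -8.2500; (r_i+r_j)·cross = 1·-8.2500 = -8.2500
Σcross = 945.0000 → A = |Σcross|/2 = 472.5000 mm²
Σ(r_i+r_j)·cross = 28511.2500 → first moment M = |Σ|/6 = 4751.8750
R_c = M/A = 4751.8750/472.5000 = 10.0569 mm
θ = 119° = 2.076942 rad
V = θ·R_c·A = 2.076942·10.0569·472.5000 = 9869.368 mm³

Volume = 9869.368 mm³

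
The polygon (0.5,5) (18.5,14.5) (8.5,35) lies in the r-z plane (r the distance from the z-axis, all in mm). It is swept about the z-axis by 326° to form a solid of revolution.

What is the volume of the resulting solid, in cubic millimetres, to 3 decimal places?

Volume = 12100.251 mm³

Profile (r,z), 3 vertices: (0.5,5) (18.5,14.5) (8.5,35)
edge 0: (0.5,5)→(18.5,14.5)  cross = 0.5·14.5 − 18.5·5 = -85.2500; (r_i+r_j)·cross = 19·-85.2500 = -1619.7500
edge 1: (18.5,14.5)→(8.5,35)  cross = 18.5·35 − 8.5·14.5 = 524.2500; (r_i+r_j)·cross = 27·524.2500 = 14154.7500
edge 2: (8.5,35)→(0.5,5)  cross = 8.5·5 − 0.5·35 = 25.0000; (r_i+r_j)·cross = 9·25.0000 = 225.0000
Σcross = 464.0000 → A = |Σcross|/2 = 232.0000 mm²
Σ(r_i+r_j)·cross = 12760.0000 → first moment M = |Σ|/6 = 2126.6667
R_c = M/A = 2126.6667/232.0000 = 9.1667 mm
θ = 326° = 5.689773 rad
V = θ·R_c·A = 5.689773·9.1667·232.0000 = 12100.251 mm³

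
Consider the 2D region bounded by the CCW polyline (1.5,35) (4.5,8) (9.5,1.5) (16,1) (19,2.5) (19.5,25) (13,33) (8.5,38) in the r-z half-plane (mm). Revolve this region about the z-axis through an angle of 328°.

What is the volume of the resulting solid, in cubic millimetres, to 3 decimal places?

Volume = 30798.659 mm³

Profile (r,z), 8 vertices: (1.5,35) (4.5,8) (9.5,1.5) (16,1) (19,2.5) (19.5,25) (13,33) (8.5,38)
edge 0: (1.5,35)→(4.5,8)  cross = 1.5·8 − 4.5·35 = -145.5000; (r_i+r_j)·cross = 6·-145.5000 = -873.0000
edge 1: (4.5,8)→(9.5,1.5)  cross = 4.5·1.5 − 9.5·8 = -69.2500; (r_i+r_j)·cross = 14·-69.2500 = -969.5000
edge 2: (9.5,1.5)→(16,1)  cross = 9.5·1 − 16·1.5 = -14.5000; (r_i+r_j)·cross = 25.5·-14.5000 = -369.7500
edge 3: (16,1)→(19,2.5)  cross = 16·2.5 − 19·1 = 21.0000; (r_i+r_j)·cross = 35·21.0000 = 735.0000
edge 4: (19,2.5)→(19.5,25)  cross = 19·25 − 19.5·2.5 = 426.2500; (r_i+r_j)·cross = 38.5·426.2500 = 16410.6250
edge 5: (19.5,25)→(13,33)  cross = 19.5·33 − 13·25 = 318.5000; (r_i+r_j)·cross = 32.5·318.5000 = 10351.2500
edge 6: (13,33)→(8.5,38)  cross = 13·38 − 8.5·33 = 213.5000; (r_i+r_j)·cross = 21.5·213.5000 = 4590.2500
edge 7: (8.5,38)→(1.5,35)  cross = 8.5·35 − 1.5·38 = 240.5000; (r_i+r_j)·cross = 10·240.5000 = 2405.0000
Σcross = 990.5000 → A = |Σcross|/2 = 495.2500 mm²
Σ(r_i+r_j)·cross = 32279.8750 → first moment M = |Σ|/6 = 5379.9792
R_c = M/A = 5379.9792/495.2500 = 10.8632 mm
θ = 328° = 5.724680 rad
V = θ·R_c·A = 5.724680·10.8632·495.2500 = 30798.659 mm³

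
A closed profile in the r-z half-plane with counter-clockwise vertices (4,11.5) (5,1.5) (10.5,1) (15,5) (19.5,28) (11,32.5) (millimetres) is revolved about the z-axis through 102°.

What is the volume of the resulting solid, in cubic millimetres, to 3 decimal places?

Profile (r,z), 6 vertices: (4,11.5) (5,1.5) (10.5,1) (15,5) (19.5,28) (11,32.5)
edge 0: (4,11.5)→(5,1.5)  cross = 4·1.5 − 5·11.5 = -51.5000; (r_i+r_j)·cross = 9·-51.5000 = -463.5000
edge 1: (5,1.5)→(10.5,1)  cross = 5·1 − 10.5·1.5 = -10.7500; (r_i+r_j)·cross = 15.5·-10.7500 = -166.6250
edge 2: (10.5,1)→(15,5)  cross = 10.5·5 − 15·1 = 37.5000; (r_i+r_j)·cross = 25.5·37.5000 = 956.2500
edge 3: (15,5)→(19.5,28)  cross = 15·28 − 19.5·5 = 322.5000; (r_i+r_j)·cross = 34.5·322.5000 = 11126.2500
edge 4: (19.5,28)→(11,32.5)  cross = 19.5·32.5 − 11·28 = 325.7500; (r_i+r_j)·cross = 30.5·325.7500 = 9935.3750
edge 5: (11,32.5)→(4,11.5)  cross = 11·11.5 − 4·32.5 = -3.5000; (r_i+r_j)·cross = 15·-3.5000 = -52.5000
Σcross = 620.0000 → A = |Σcross|/2 = 310.0000 mm²
Σ(r_i+r_j)·cross = 21335.2500 → first moment M = |Σ|/6 = 3555.8750
R_c = M/A = 3555.8750/310.0000 = 11.4706 mm
θ = 102° = 1.780236 rad
V = θ·R_c·A = 1.780236·11.4706·310.0000 = 6330.296 mm³

Volume = 6330.296 mm³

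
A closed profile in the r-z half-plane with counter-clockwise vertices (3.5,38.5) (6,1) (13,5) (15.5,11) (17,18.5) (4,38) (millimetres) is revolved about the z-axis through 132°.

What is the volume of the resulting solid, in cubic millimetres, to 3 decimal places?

Profile (r,z), 6 vertices: (3.5,38.5) (6,1) (13,5) (15.5,11) (17,18.5) (4,38)
edge 0: (3.5,38.5)→(6,1)  cross = 3.5·1 − 6·38.5 = -227.5000; (r_i+r_j)·cross = 9.5·-227.5000 = -2161.2500
edge 1: (6,1)→(13,5)  cross = 6·5 − 13·1 = 17.0000; (r_i+r_j)·cross = 19·17.0000 = 323.0000
edge 2: (13,5)→(15.5,11)  cross = 13·11 − 15.5·5 = 65.5000; (r_i+r_j)·cross = 28.5·65.5000 = 1866.7500
edge 3: (15.5,11)→(17,18.5)  cross = 15.5·18.5 − 17·11 = 99.7500; (r_i+r_j)·cross = 32.5·99.7500 = 3241.8750
edge 4: (17,18.5)→(4,38)  cross = 17·38 − 4·18.5 = 572.0000; (r_i+r_j)·cross = 21·572.0000 = 12012.0000
edge 5: (4,38)→(3.5,38.5)  cross = 4·38.5 − 3.5·38 = 21.0000; (r_i+r_j)·cross = 7.5·21.0000 = 157.5000
Σcross = 547.7500 → A = |Σcross|/2 = 273.8750 mm²
Σ(r_i+r_j)·cross = 15439.8750 → first moment M = |Σ|/6 = 2573.3125
R_c = M/A = 2573.3125/273.8750 = 9.3959 mm
θ = 132° = 2.303835 rad
V = θ·R_c·A = 2.303835·9.3959·273.8750 = 5928.486 mm³

Volume = 5928.486 mm³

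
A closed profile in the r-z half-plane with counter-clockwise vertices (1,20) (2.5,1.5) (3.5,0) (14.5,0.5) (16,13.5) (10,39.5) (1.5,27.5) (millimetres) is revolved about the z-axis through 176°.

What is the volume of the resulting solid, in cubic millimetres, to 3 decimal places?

Profile (r,z), 7 vertices: (1,20) (2.5,1.5) (3.5,0) (14.5,0.5) (16,13.5) (10,39.5) (1.5,27.5)
edge 0: (1,20)→(2.5,1.5)  cross = 1·1.5 − 2.5·20 = -48.5000; (r_i+r_j)·cross = 3.5·-48.5000 = -169.7500
edge 1: (2.5,1.5)→(3.5,0)  cross = 2.5·0 − 3.5·1.5 = -5.2500; (r_i+r_j)·cross = 6·-5.2500 = -31.5000
edge 2: (3.5,0)→(14.5,0.5)  cross = 3.5·0.5 − 14.5·0 = 1.7500; (r_i+r_j)·cross = 18·1.7500 = 31.5000
edge 3: (14.5,0.5)→(16,13.5)  cross = 14.5·13.5 − 16·0.5 = 187.7500; (r_i+r_j)·cross = 30.5·187.7500 = 5726.3750
edge 4: (16,13.5)→(10,39.5)  cross = 16·39.5 − 10·13.5 = 497.0000; (r_i+r_j)·cross = 26·497.0000 = 12922.0000
edge 5: (10,39.5)→(1.5,27.5)  cross = 10·27.5 − 1.5·39.5 = 215.7500; (r_i+r_j)·cross = 11.5·215.7500 = 2481.1250
edge 6: (1.5,27.5)→(1,20)  cross = 1.5·20 − 1·27.5 = 2.5000; (r_i+r_j)·cross = 2.5·2.5000 = 6.2500
Σcross = 851.0000 → A = |Σcross|/2 = 425.5000 mm²
Σ(r_i+r_j)·cross = 20966.0000 → first moment M = |Σ|/6 = 3494.3333
R_c = M/A = 3494.3333/425.5000 = 8.2123 mm
θ = 176° = 3.071779 rad
V = θ·R_c·A = 3.071779·8.2123·425.5000 = 10733.821 mm³

Volume = 10733.821 mm³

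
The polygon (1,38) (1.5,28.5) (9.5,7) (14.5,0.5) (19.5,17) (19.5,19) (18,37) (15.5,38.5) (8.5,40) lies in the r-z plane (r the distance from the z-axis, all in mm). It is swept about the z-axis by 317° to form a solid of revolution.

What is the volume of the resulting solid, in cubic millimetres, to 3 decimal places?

Volume = 29750.677 mm³

Profile (r,z), 9 vertices: (1,38) (1.5,28.5) (9.5,7) (14.5,0.5) (19.5,17) (19.5,19) (18,37) (15.5,38.5) (8.5,40)
edge 0: (1,38)→(1.5,28.5)  cross = 1·28.5 − 1.5·38 = -28.5000; (r_i+r_j)·cross = 2.5·-28.5000 = -71.2500
edge 1: (1.5,28.5)→(9.5,7)  cross = 1.5·7 − 9.5·28.5 = -260.2500; (r_i+r_j)·cross = 11·-260.2500 = -2862.7500
edge 2: (9.5,7)→(14.5,0.5)  cross = 9.5·0.5 − 14.5·7 = -96.7500; (r_i+r_j)·cross = 24·-96.7500 = -2322.0000
edge 3: (14.5,0.5)→(19.5,17)  cross = 14.5·17 − 19.5·0.5 = 236.7500; (r_i+r_j)·cross = 34·236.7500 = 8049.5000
edge 4: (19.5,17)→(19.5,19)  cross = 19.5·19 − 19.5·17 = 39.0000; (r_i+r_j)·cross = 39·39.0000 = 1521.0000
edge 5: (19.5,19)→(18,37)  cross = 19.5·37 − 18·19 = 379.5000; (r_i+r_j)·cross = 37.5·379.5000 = 14231.2500
edge 6: (18,37)→(15.5,38.5)  cross = 18·38.5 − 15.5·37 = 119.5000; (r_i+r_j)·cross = 33.5·119.5000 = 4003.2500
edge 7: (15.5,38.5)→(8.5,40)  cross = 15.5·40 − 8.5·38.5 = 292.7500; (r_i+r_j)·cross = 24·292.7500 = 7026.0000
edge 8: (8.5,40)→(1,38)  cross = 8.5·38 − 1·40 = 283.0000; (r_i+r_j)·cross = 9.5·283.0000 = 2688.5000
Σcross = 965.0000 → A = |Σcross|/2 = 482.5000 mm²
Σ(r_i+r_j)·cross = 32263.5000 → first moment M = |Σ|/6 = 5377.2500
R_c = M/A = 5377.2500/482.5000 = 11.1446 mm
θ = 317° = 5.532694 rad
V = θ·R_c·A = 5.532694·11.1446·482.5000 = 29750.677 mm³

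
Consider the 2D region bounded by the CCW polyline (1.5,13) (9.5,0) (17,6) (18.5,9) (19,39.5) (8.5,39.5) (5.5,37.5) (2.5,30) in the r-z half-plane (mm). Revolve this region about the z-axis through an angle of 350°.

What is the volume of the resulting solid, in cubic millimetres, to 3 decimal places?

Volume = 36631.807 mm³

Profile (r,z), 8 vertices: (1.5,13) (9.5,0) (17,6) (18.5,9) (19,39.5) (8.5,39.5) (5.5,37.5) (2.5,30)
edge 0: (1.5,13)→(9.5,0)  cross = 1.5·0 − 9.5·13 = -123.5000; (r_i+r_j)·cross = 11·-123.5000 = -1358.5000
edge 1: (9.5,0)→(17,6)  cross = 9.5·6 − 17·0 = 57.0000; (r_i+r_j)·cross = 26.5·57.0000 = 1510.5000
edge 2: (17,6)→(18.5,9)  cross = 17·9 − 18.5·6 = 42.0000; (r_i+r_j)·cross = 35.5·42.0000 = 1491.0000
edge 3: (18.5,9)→(19,39.5)  cross = 18.5·39.5 − 19·9 = 559.7500; (r_i+r_j)·cross = 37.5·559.7500 = 20990.6250
edge 4: (19,39.5)→(8.5,39.5)  cross = 19·39.5 − 8.5·39.5 = 414.7500; (r_i+r_j)·cross = 27.5·414.7500 = 11405.6250
edge 5: (8.5,39.5)→(5.5,37.5)  cross = 8.5·37.5 − 5.5·39.5 = 101.5000; (r_i+r_j)·cross = 14·101.5000 = 1421.0000
edge 6: (5.5,37.5)→(2.5,30)  cross = 5.5·30 − 2.5·37.5 = 71.2500; (r_i+r_j)·cross = 8·71.2500 = 570.0000
edge 7: (2.5,30)→(1.5,13)  cross = 2.5·13 − 1.5·30 = -12.5000; (r_i+r_j)·cross = 4·-12.5000 = -50.0000
Σcross = 1110.2500 → A = |Σcross|/2 = 555.1250 mm²
Σ(r_i+r_j)·cross = 35980.2500 → first moment M = |Σ|/6 = 5996.7083
R_c = M/A = 5996.7083/555.1250 = 10.8024 mm
θ = 350° = 6.108652 rad
V = θ·R_c·A = 6.108652·10.8024·555.1250 = 36631.807 mm³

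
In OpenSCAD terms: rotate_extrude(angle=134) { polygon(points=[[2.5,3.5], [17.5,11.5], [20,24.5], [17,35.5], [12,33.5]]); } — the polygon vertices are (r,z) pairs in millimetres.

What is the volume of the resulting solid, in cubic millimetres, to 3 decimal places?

Volume = 8270.861 mm³

Profile (r,z), 5 vertices: (2.5,3.5) (17.5,11.5) (20,24.5) (17,35.5) (12,33.5)
edge 0: (2.5,3.5)→(17.5,11.5)  cross = 2.5·11.5 − 17.5·3.5 = -32.5000; (r_i+r_j)·cross = 20·-32.5000 = -650.0000
edge 1: (17.5,11.5)→(20,24.5)  cross = 17.5·24.5 − 20·11.5 = 198.7500; (r_i+r_j)·cross = 37.5·198.7500 = 7453.1250
edge 2: (20,24.5)→(17,35.5)  cross = 20·35.5 − 17·24.5 = 293.5000; (r_i+r_j)·cross = 37·293.5000 = 10859.5000
edge 3: (17,35.5)→(12,33.5)  cross = 17·33.5 − 12·35.5 = 143.5000; (r_i+r_j)·cross = 29·143.5000 = 4161.5000
edge 4: (12,33.5)→(2.5,3.5)  cross = 12·3.5 − 2.5·33.5 = -41.7500; (r_i+r_j)·cross = 14.5·-41.7500 = -605.3750
Σcross = 561.5000 → A = |Σcross|/2 = 280.7500 mm²
Σ(r_i+r_j)·cross = 21218.7500 → first moment M = |Σ|/6 = 3536.4583
R_c = M/A = 3536.4583/280.7500 = 12.5965 mm
θ = 134° = 2.338741 rad
V = θ·R_c·A = 2.338741·12.5965·280.7500 = 8270.861 mm³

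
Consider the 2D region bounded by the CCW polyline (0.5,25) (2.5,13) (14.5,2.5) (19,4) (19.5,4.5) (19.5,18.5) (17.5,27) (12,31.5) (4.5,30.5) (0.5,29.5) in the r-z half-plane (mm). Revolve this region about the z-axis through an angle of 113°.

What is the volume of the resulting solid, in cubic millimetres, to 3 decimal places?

Profile (r,z), 10 vertices: (0.5,25) (2.5,13) (14.5,2.5) (19,4) (19.5,4.5) (19.5,18.5) (17.5,27) (12,31.5) (4.5,30.5) (0.5,29.5)
edge 0: (0.5,25)→(2.5,13)  cross = 0.5·13 − 2.5·25 = -56.0000; (r_i+r_j)·cross = 3·-56.0000 = -168.0000
edge 1: (2.5,13)→(14.5,2.5)  cross = 2.5·2.5 − 14.5·13 = -182.2500; (r_i+r_j)·cross = 17·-182.2500 = -3098.2500
edge 2: (14.5,2.5)→(19,4)  cross = 14.5·4 − 19·2.5 = 10.5000; (r_i+r_j)·cross = 33.5·10.5000 = 351.7500
edge 3: (19,4)→(19.5,4.5)  cross = 19·4.5 − 19.5·4 = 7.5000; (r_i+r_j)·cross = 38.5·7.5000 = 288.7500
edge 4: (19.5,4.5)→(19.5,18.5)  cross = 19.5·18.5 − 19.5·4.5 = 273.0000; (r_i+r_j)·cross = 39·273.0000 = 10647.0000
edge 5: (19.5,18.5)→(17.5,27)  cross = 19.5·27 − 17.5·18.5 = 202.7500; (r_i+r_j)·cross = 37·202.7500 = 7501.7500
edge 6: (17.5,27)→(12,31.5)  cross = 17.5·31.5 − 12·27 = 227.2500; (r_i+r_j)·cross = 29.5·227.2500 = 6703.8750
edge 7: (12,31.5)→(4.5,30.5)  cross = 12·30.5 − 4.5·31.5 = 224.2500; (r_i+r_j)·cross = 16.5·224.2500 = 3700.1250
edge 8: (4.5,30.5)→(0.5,29.5)  cross = 4.5·29.5 − 0.5·30.5 = 117.5000; (r_i+r_j)·cross = 5·117.5000 = 587.5000
edge 9: (0.5,29.5)→(0.5,25)  cross = 0.5·25 − 0.5·29.5 = -2.2500; (r_i+r_j)·cross = 1·-2.2500 = -2.2500
Σcross = 822.2500 → A = |Σcross|/2 = 411.1250 mm²
Σ(r_i+r_j)·cross = 26512.2500 → first moment M = |Σ|/6 = 4418.7083
R_c = M/A = 4418.7083/411.1250 = 10.7478 mm
θ = 113° = 1.972222 rad
V = θ·R_c·A = 1.972222·10.7478·411.1250 = 8714.674 mm³

Volume = 8714.674 mm³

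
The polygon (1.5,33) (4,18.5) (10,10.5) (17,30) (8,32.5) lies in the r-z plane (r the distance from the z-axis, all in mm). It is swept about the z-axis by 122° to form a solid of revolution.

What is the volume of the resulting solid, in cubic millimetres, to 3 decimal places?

Volume = 3748.458 mm³

Profile (r,z), 5 vertices: (1.5,33) (4,18.5) (10,10.5) (17,30) (8,32.5)
edge 0: (1.5,33)→(4,18.5)  cross = 1.5·18.5 − 4·33 = -104.2500; (r_i+r_j)·cross = 5.5·-104.2500 = -573.3750
edge 1: (4,18.5)→(10,10.5)  cross = 4·10.5 − 10·18.5 = -143.0000; (r_i+r_j)·cross = 14·-143.0000 = -2002.0000
edge 2: (10,10.5)→(17,30)  cross = 10·30 − 17·10.5 = 121.5000; (r_i+r_j)·cross = 27·121.5000 = 3280.5000
edge 3: (17,30)→(8,32.5)  cross = 17·32.5 − 8·30 = 312.5000; (r_i+r_j)·cross = 25·312.5000 = 7812.5000
edge 4: (8,32.5)→(1.5,33)  cross = 8·33 − 1.5·32.5 = 215.2500; (r_i+r_j)·cross = 9.5·215.2500 = 2044.8750
Σcross = 402.0000 → A = |Σcross|/2 = 201.0000 mm²
Σ(r_i+r_j)·cross = 10562.5000 → first moment M = |Σ|/6 = 1760.4167
R_c = M/A = 1760.4167/201.0000 = 8.7583 mm
θ = 122° = 2.129302 rad
V = θ·R_c·A = 2.129302·8.7583·201.0000 = 3748.458 mm³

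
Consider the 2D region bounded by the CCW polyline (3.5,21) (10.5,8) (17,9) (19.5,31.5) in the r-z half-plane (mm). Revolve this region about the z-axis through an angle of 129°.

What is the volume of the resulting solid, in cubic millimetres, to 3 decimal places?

Volume = 6073.916 mm³

Profile (r,z), 4 vertices: (3.5,21) (10.5,8) (17,9) (19.5,31.5)
edge 0: (3.5,21)→(10.5,8)  cross = 3.5·8 − 10.5·21 = -192.5000; (r_i+r_j)·cross = 14·-192.5000 = -2695.0000
edge 1: (10.5,8)→(17,9)  cross = 10.5·9 − 17·8 = -41.5000; (r_i+r_j)·cross = 27.5·-41.5000 = -1141.2500
edge 2: (17,9)→(19.5,31.5)  cross = 17·31.5 − 19.5·9 = 360.0000; (r_i+r_j)·cross = 36.5·360.0000 = 13140.0000
edge 3: (19.5,31.5)→(3.5,21)  cross = 19.5·21 − 3.5·31.5 = 299.2500; (r_i+r_j)·cross = 23·299.2500 = 6882.7500
Σcross = 425.2500 → A = |Σcross|/2 = 212.6250 mm²
Σ(r_i+r_j)·cross = 16186.5000 → first moment M = |Σ|/6 = 2697.7500
R_c = M/A = 2697.7500/212.6250 = 12.6878 mm
θ = 129° = 2.251475 rad
V = θ·R_c·A = 2.251475·12.6878·212.6250 = 6073.916 mm³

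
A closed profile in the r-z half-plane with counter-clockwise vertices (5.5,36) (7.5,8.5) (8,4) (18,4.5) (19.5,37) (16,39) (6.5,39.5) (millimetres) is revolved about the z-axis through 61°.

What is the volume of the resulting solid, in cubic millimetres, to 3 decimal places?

Profile (r,z), 7 vertices: (5.5,36) (7.5,8.5) (8,4) (18,4.5) (19.5,37) (16,39) (6.5,39.5)
edge 0: (5.5,36)→(7.5,8.5)  cross = 5.5·8.5 − 7.5·36 = -223.2500; (r_i+r_j)·cross = 13·-223.2500 = -2902.2500
edge 1: (7.5,8.5)→(8,4)  cross = 7.5·4 − 8·8.5 = -38.0000; (r_i+r_j)·cross = 15.5·-38.0000 = -589.0000
edge 2: (8,4)→(18,4.5)  cross = 8·4.5 − 18·4 = -36.0000; (r_i+r_j)·cross = 26·-36.0000 = -936.0000
edge 3: (18,4.5)→(19.5,37)  cross = 18·37 − 19.5·4.5 = 578.2500; (r_i+r_j)·cross = 37.5·578.2500 = 21684.3750
edge 4: (19.5,37)→(16,39)  cross = 19.5·39 − 16·37 = 168.5000; (r_i+r_j)·cross = 35.5·168.5000 = 5981.7500
edge 5: (16,39)→(6.5,39.5)  cross = 16·39.5 − 6.5·39 = 378.5000; (r_i+r_j)·cross = 22.5·378.5000 = 8516.2500
edge 6: (6.5,39.5)→(5.5,36)  cross = 6.5·36 − 5.5·39.5 = 16.7500; (r_i+r_j)·cross = 12·16.7500 = 201.0000
Σcross = 844.7500 → A = |Σcross|/2 = 422.3750 mm²
Σ(r_i+r_j)·cross = 31956.1250 → first moment M = |Σ|/6 = 5326.0208
R_c = M/A = 5326.0208/422.3750 = 12.6097 mm
θ = 61° = 1.064651 rad
V = θ·R_c·A = 1.064651·12.6097·422.3750 = 5670.353 mm³

Volume = 5670.353 mm³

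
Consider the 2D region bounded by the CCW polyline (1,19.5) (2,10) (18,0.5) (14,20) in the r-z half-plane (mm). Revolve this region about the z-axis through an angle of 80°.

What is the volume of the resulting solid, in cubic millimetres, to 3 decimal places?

Profile (r,z), 4 vertices: (1,19.5) (2,10) (18,0.5) (14,20)
edge 0: (1,19.5)→(2,10)  cross = 1·10 − 2·19.5 = -29.0000; (r_i+r_j)·cross = 3·-29.0000 = -87.0000
edge 1: (2,10)→(18,0.5)  cross = 2·0.5 − 18·10 = -179.0000; (r_i+r_j)·cross = 20·-179.0000 = -3580.0000
edge 2: (18,0.5)→(14,20)  cross = 18·20 − 14·0.5 = 353.0000; (r_i+r_j)·cross = 32·353.0000 = 11296.0000
edge 3: (14,20)→(1,19.5)  cross = 14·19.5 − 1·20 = 253.0000; (r_i+r_j)·cross = 15·253.0000 = 3795.0000
Σcross = 398.0000 → A = |Σcross|/2 = 199.0000 mm²
Σ(r_i+r_j)·cross = 11424.0000 → first moment M = |Σ|/6 = 1904.0000
R_c = M/A = 1904.0000/199.0000 = 9.5678 mm
θ = 80° = 1.396263 rad
V = θ·R_c·A = 1.396263·9.5678·199.0000 = 2658.486 mm³

Volume = 2658.486 mm³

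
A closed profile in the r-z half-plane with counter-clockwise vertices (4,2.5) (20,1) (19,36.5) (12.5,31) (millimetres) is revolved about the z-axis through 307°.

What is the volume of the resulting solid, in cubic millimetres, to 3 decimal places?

Profile (r,z), 4 vertices: (4,2.5) (20,1) (19,36.5) (12.5,31)
edge 0: (4,2.5)→(20,1)  cross = 4·1 − 20·2.5 = -46.0000; (r_i+r_j)·cross = 24·-46.0000 = -1104.0000
edge 1: (20,1)→(19,36.5)  cross = 20·36.5 − 19·1 = 711.0000; (r_i+r_j)·cross = 39·711.0000 = 27729.0000
edge 2: (19,36.5)→(12.5,31)  cross = 19·31 − 12.5·36.5 = 132.7500; (r_i+r_j)·cross = 31.5·132.7500 = 4181.6250
edge 3: (12.5,31)→(4,2.5)  cross = 12.5·2.5 − 4·31 = -92.7500; (r_i+r_j)·cross = 16.5·-92.7500 = -1530.3750
Σcross = 705.0000 → A = |Σcross|/2 = 352.5000 mm²
Σ(r_i+r_j)·cross = 29276.2500 → first moment M = |Σ|/6 = 4879.3750
R_c = M/A = 4879.3750/352.5000 = 13.8422 mm
θ = 307° = 5.358161 rad
V = θ·R_c·A = 5.358161·13.8422·352.5000 = 26144.476 mm³

Volume = 26144.476 mm³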